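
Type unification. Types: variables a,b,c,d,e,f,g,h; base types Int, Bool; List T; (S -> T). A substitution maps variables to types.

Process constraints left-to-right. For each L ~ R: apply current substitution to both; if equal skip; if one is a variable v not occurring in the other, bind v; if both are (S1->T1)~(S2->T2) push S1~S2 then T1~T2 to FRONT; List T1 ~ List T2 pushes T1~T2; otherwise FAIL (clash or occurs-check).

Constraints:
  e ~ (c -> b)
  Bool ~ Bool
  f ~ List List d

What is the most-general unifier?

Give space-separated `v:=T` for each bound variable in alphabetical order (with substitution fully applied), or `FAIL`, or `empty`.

step 1: unify e ~ (c -> b)  [subst: {-} | 2 pending]
  bind e := (c -> b)
step 2: unify Bool ~ Bool  [subst: {e:=(c -> b)} | 1 pending]
  -> identical, skip
step 3: unify f ~ List List d  [subst: {e:=(c -> b)} | 0 pending]
  bind f := List List d

Answer: e:=(c -> b) f:=List List d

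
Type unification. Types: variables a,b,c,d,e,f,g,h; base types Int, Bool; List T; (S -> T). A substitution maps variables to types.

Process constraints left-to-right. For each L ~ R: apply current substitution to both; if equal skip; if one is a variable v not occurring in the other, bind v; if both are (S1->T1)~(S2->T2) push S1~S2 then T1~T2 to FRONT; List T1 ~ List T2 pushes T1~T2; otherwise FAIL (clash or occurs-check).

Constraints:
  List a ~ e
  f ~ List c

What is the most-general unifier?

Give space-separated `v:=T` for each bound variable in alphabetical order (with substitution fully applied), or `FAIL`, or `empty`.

Answer: e:=List a f:=List c

Derivation:
step 1: unify List a ~ e  [subst: {-} | 1 pending]
  bind e := List a
step 2: unify f ~ List c  [subst: {e:=List a} | 0 pending]
  bind f := List c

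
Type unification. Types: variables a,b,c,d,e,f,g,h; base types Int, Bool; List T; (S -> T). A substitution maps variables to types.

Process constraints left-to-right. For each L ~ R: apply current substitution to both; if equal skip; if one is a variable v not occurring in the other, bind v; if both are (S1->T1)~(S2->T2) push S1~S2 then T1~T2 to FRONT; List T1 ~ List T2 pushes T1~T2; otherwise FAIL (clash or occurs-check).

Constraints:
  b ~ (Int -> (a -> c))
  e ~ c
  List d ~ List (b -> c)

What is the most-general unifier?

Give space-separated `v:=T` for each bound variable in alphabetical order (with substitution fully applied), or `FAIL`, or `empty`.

Answer: b:=(Int -> (a -> c)) d:=((Int -> (a -> c)) -> c) e:=c

Derivation:
step 1: unify b ~ (Int -> (a -> c))  [subst: {-} | 2 pending]
  bind b := (Int -> (a -> c))
step 2: unify e ~ c  [subst: {b:=(Int -> (a -> c))} | 1 pending]
  bind e := c
step 3: unify List d ~ List ((Int -> (a -> c)) -> c)  [subst: {b:=(Int -> (a -> c)), e:=c} | 0 pending]
  -> decompose List: push d~((Int -> (a -> c)) -> c)
step 4: unify d ~ ((Int -> (a -> c)) -> c)  [subst: {b:=(Int -> (a -> c)), e:=c} | 0 pending]
  bind d := ((Int -> (a -> c)) -> c)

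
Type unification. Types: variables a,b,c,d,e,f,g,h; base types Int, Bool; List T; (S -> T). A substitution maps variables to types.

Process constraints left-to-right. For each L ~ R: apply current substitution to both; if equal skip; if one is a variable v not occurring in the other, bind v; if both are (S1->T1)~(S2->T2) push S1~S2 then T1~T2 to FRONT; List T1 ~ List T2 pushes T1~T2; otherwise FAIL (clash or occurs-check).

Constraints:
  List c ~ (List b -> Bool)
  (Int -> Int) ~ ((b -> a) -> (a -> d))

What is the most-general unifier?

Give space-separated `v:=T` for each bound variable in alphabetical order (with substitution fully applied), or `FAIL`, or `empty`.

Answer: FAIL

Derivation:
step 1: unify List c ~ (List b -> Bool)  [subst: {-} | 1 pending]
  clash: List c vs (List b -> Bool)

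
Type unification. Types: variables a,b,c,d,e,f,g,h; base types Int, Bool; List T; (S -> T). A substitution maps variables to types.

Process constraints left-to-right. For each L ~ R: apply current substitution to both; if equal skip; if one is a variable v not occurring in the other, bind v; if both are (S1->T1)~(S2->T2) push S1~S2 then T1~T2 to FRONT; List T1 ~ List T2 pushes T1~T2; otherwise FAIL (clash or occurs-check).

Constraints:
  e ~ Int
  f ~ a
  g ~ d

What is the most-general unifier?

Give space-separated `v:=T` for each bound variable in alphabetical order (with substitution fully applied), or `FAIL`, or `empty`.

Answer: e:=Int f:=a g:=d

Derivation:
step 1: unify e ~ Int  [subst: {-} | 2 pending]
  bind e := Int
step 2: unify f ~ a  [subst: {e:=Int} | 1 pending]
  bind f := a
step 3: unify g ~ d  [subst: {e:=Int, f:=a} | 0 pending]
  bind g := d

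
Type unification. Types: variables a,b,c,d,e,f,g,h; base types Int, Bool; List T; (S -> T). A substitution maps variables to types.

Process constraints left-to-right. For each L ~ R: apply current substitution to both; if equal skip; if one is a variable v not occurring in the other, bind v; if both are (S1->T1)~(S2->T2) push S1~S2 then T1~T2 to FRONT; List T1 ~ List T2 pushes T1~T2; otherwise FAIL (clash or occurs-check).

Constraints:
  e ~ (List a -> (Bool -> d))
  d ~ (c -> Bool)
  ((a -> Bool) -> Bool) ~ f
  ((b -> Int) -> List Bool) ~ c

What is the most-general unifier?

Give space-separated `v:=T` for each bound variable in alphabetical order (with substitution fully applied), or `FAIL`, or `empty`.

step 1: unify e ~ (List a -> (Bool -> d))  [subst: {-} | 3 pending]
  bind e := (List a -> (Bool -> d))
step 2: unify d ~ (c -> Bool)  [subst: {e:=(List a -> (Bool -> d))} | 2 pending]
  bind d := (c -> Bool)
step 3: unify ((a -> Bool) -> Bool) ~ f  [subst: {e:=(List a -> (Bool -> d)), d:=(c -> Bool)} | 1 pending]
  bind f := ((a -> Bool) -> Bool)
step 4: unify ((b -> Int) -> List Bool) ~ c  [subst: {e:=(List a -> (Bool -> d)), d:=(c -> Bool), f:=((a -> Bool) -> Bool)} | 0 pending]
  bind c := ((b -> Int) -> List Bool)

Answer: c:=((b -> Int) -> List Bool) d:=(((b -> Int) -> List Bool) -> Bool) e:=(List a -> (Bool -> (((b -> Int) -> List Bool) -> Bool))) f:=((a -> Bool) -> Bool)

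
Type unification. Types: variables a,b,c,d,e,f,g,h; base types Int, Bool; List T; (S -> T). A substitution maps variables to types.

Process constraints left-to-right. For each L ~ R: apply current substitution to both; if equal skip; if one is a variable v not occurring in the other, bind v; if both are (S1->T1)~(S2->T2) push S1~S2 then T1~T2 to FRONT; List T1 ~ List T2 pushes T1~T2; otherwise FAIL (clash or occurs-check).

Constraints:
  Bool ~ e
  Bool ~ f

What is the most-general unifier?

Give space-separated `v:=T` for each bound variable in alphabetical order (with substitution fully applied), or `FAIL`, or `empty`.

Answer: e:=Bool f:=Bool

Derivation:
step 1: unify Bool ~ e  [subst: {-} | 1 pending]
  bind e := Bool
step 2: unify Bool ~ f  [subst: {e:=Bool} | 0 pending]
  bind f := Bool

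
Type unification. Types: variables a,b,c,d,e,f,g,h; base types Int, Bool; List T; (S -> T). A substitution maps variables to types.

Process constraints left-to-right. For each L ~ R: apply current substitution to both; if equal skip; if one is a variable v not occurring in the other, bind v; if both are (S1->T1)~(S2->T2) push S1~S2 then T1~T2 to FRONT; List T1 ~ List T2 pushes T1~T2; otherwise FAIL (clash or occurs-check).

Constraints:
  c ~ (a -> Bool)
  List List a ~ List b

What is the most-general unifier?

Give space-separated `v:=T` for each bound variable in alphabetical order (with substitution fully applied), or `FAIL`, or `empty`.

Answer: b:=List a c:=(a -> Bool)

Derivation:
step 1: unify c ~ (a -> Bool)  [subst: {-} | 1 pending]
  bind c := (a -> Bool)
step 2: unify List List a ~ List b  [subst: {c:=(a -> Bool)} | 0 pending]
  -> decompose List: push List a~b
step 3: unify List a ~ b  [subst: {c:=(a -> Bool)} | 0 pending]
  bind b := List a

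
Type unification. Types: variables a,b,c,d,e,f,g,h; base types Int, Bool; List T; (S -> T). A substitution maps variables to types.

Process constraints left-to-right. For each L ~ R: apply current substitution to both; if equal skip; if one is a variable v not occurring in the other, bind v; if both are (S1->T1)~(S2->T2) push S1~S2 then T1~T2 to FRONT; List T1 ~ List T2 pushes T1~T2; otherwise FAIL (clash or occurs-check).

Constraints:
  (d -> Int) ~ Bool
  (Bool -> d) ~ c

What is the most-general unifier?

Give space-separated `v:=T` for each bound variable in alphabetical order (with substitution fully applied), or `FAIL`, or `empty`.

step 1: unify (d -> Int) ~ Bool  [subst: {-} | 1 pending]
  clash: (d -> Int) vs Bool

Answer: FAIL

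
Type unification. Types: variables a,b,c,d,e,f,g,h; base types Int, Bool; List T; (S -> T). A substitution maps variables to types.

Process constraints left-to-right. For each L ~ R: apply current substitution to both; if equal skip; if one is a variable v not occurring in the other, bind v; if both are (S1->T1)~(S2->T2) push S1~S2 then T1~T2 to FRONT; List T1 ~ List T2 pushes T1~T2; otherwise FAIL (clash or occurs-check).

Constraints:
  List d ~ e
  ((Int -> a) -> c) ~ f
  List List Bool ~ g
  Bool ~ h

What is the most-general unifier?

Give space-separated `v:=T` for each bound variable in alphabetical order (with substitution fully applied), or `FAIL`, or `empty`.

Answer: e:=List d f:=((Int -> a) -> c) g:=List List Bool h:=Bool

Derivation:
step 1: unify List d ~ e  [subst: {-} | 3 pending]
  bind e := List d
step 2: unify ((Int -> a) -> c) ~ f  [subst: {e:=List d} | 2 pending]
  bind f := ((Int -> a) -> c)
step 3: unify List List Bool ~ g  [subst: {e:=List d, f:=((Int -> a) -> c)} | 1 pending]
  bind g := List List Bool
step 4: unify Bool ~ h  [subst: {e:=List d, f:=((Int -> a) -> c), g:=List List Bool} | 0 pending]
  bind h := Bool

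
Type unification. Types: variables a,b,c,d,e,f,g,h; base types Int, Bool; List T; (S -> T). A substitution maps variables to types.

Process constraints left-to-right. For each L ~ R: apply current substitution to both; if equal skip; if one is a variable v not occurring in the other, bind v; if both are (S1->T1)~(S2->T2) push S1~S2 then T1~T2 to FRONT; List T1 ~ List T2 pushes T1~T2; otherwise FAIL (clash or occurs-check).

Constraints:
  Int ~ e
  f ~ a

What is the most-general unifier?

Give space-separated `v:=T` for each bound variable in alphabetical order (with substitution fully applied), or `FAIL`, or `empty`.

Answer: e:=Int f:=a

Derivation:
step 1: unify Int ~ e  [subst: {-} | 1 pending]
  bind e := Int
step 2: unify f ~ a  [subst: {e:=Int} | 0 pending]
  bind f := a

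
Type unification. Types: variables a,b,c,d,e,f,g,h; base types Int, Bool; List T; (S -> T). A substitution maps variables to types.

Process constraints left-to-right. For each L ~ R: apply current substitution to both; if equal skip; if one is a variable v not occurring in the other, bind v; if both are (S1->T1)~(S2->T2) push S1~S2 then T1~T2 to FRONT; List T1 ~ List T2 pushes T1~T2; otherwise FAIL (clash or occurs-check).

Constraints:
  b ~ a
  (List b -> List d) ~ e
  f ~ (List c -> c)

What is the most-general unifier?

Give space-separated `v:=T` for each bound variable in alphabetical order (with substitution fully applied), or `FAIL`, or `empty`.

step 1: unify b ~ a  [subst: {-} | 2 pending]
  bind b := a
step 2: unify (List a -> List d) ~ e  [subst: {b:=a} | 1 pending]
  bind e := (List a -> List d)
step 3: unify f ~ (List c -> c)  [subst: {b:=a, e:=(List a -> List d)} | 0 pending]
  bind f := (List c -> c)

Answer: b:=a e:=(List a -> List d) f:=(List c -> c)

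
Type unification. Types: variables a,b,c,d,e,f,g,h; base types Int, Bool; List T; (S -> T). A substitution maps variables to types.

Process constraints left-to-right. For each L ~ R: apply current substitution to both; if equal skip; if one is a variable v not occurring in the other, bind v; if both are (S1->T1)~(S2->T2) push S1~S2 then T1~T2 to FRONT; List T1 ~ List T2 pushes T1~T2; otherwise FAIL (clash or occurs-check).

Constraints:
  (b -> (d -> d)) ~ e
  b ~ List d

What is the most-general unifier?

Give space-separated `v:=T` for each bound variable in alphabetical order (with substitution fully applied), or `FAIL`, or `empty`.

Answer: b:=List d e:=(List d -> (d -> d))

Derivation:
step 1: unify (b -> (d -> d)) ~ e  [subst: {-} | 1 pending]
  bind e := (b -> (d -> d))
step 2: unify b ~ List d  [subst: {e:=(b -> (d -> d))} | 0 pending]
  bind b := List d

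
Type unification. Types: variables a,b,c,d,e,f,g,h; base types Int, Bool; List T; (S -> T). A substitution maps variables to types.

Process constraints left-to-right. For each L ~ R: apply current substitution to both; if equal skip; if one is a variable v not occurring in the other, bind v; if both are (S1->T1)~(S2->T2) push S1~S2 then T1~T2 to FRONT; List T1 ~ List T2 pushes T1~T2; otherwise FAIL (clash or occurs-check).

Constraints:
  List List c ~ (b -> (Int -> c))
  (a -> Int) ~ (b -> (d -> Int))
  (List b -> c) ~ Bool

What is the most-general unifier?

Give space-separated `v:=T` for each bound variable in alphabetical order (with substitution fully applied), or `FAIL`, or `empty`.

step 1: unify List List c ~ (b -> (Int -> c))  [subst: {-} | 2 pending]
  clash: List List c vs (b -> (Int -> c))

Answer: FAIL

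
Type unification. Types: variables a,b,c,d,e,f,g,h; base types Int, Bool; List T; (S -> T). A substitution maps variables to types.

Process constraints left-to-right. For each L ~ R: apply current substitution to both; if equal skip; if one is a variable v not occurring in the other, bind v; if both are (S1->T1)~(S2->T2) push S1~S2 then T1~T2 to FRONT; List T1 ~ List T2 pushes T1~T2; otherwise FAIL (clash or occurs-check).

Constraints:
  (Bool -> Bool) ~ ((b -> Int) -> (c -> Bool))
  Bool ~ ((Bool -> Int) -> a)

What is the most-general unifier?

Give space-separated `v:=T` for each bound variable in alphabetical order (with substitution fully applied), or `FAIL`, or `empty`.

Answer: FAIL

Derivation:
step 1: unify (Bool -> Bool) ~ ((b -> Int) -> (c -> Bool))  [subst: {-} | 1 pending]
  -> decompose arrow: push Bool~(b -> Int), Bool~(c -> Bool)
step 2: unify Bool ~ (b -> Int)  [subst: {-} | 2 pending]
  clash: Bool vs (b -> Int)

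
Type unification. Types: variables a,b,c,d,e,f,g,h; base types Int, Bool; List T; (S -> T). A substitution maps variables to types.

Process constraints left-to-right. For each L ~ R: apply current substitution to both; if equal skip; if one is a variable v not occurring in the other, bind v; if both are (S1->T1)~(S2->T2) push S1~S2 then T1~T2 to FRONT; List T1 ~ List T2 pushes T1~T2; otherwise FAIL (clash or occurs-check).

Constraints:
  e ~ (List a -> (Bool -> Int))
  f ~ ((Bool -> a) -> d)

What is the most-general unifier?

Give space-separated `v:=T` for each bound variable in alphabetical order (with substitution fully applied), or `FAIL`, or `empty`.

step 1: unify e ~ (List a -> (Bool -> Int))  [subst: {-} | 1 pending]
  bind e := (List a -> (Bool -> Int))
step 2: unify f ~ ((Bool -> a) -> d)  [subst: {e:=(List a -> (Bool -> Int))} | 0 pending]
  bind f := ((Bool -> a) -> d)

Answer: e:=(List a -> (Bool -> Int)) f:=((Bool -> a) -> d)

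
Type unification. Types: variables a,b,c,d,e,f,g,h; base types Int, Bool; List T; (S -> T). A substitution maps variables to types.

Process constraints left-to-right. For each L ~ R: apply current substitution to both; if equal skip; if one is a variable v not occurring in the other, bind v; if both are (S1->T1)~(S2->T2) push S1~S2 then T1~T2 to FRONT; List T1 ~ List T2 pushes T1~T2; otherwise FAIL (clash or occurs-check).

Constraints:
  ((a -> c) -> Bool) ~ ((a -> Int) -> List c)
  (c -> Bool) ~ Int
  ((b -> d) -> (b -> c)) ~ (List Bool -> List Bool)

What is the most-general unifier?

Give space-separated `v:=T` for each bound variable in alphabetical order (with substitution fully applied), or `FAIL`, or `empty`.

Answer: FAIL

Derivation:
step 1: unify ((a -> c) -> Bool) ~ ((a -> Int) -> List c)  [subst: {-} | 2 pending]
  -> decompose arrow: push (a -> c)~(a -> Int), Bool~List c
step 2: unify (a -> c) ~ (a -> Int)  [subst: {-} | 3 pending]
  -> decompose arrow: push a~a, c~Int
step 3: unify a ~ a  [subst: {-} | 4 pending]
  -> identical, skip
step 4: unify c ~ Int  [subst: {-} | 3 pending]
  bind c := Int
step 5: unify Bool ~ List Int  [subst: {c:=Int} | 2 pending]
  clash: Bool vs List Int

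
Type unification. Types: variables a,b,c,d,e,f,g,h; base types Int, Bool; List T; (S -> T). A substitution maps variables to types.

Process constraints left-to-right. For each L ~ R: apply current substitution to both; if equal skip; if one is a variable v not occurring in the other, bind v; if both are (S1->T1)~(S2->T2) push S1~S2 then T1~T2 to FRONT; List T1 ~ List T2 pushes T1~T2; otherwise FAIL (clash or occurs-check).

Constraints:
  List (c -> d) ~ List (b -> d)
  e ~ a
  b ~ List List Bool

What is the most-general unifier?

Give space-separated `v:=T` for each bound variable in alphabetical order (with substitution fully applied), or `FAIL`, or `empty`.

Answer: b:=List List Bool c:=List List Bool e:=a

Derivation:
step 1: unify List (c -> d) ~ List (b -> d)  [subst: {-} | 2 pending]
  -> decompose List: push (c -> d)~(b -> d)
step 2: unify (c -> d) ~ (b -> d)  [subst: {-} | 2 pending]
  -> decompose arrow: push c~b, d~d
step 3: unify c ~ b  [subst: {-} | 3 pending]
  bind c := b
step 4: unify d ~ d  [subst: {c:=b} | 2 pending]
  -> identical, skip
step 5: unify e ~ a  [subst: {c:=b} | 1 pending]
  bind e := a
step 6: unify b ~ List List Bool  [subst: {c:=b, e:=a} | 0 pending]
  bind b := List List Bool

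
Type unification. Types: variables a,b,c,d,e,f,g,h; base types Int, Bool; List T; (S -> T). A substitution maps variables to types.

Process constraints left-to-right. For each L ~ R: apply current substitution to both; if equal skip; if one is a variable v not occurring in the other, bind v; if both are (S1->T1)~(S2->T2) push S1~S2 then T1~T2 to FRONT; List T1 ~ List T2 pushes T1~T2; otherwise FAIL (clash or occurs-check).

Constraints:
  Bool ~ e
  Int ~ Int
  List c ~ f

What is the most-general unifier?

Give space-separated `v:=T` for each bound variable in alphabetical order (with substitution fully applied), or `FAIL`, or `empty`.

Answer: e:=Bool f:=List c

Derivation:
step 1: unify Bool ~ e  [subst: {-} | 2 pending]
  bind e := Bool
step 2: unify Int ~ Int  [subst: {e:=Bool} | 1 pending]
  -> identical, skip
step 3: unify List c ~ f  [subst: {e:=Bool} | 0 pending]
  bind f := List c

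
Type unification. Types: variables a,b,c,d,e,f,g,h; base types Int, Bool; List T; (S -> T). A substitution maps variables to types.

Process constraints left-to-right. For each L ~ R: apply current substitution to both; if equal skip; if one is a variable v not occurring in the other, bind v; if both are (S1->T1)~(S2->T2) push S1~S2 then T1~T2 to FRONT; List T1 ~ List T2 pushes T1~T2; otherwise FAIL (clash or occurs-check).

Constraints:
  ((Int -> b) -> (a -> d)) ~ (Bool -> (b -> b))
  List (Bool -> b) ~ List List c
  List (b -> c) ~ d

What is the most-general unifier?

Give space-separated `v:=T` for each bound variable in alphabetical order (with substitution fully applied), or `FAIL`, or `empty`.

step 1: unify ((Int -> b) -> (a -> d)) ~ (Bool -> (b -> b))  [subst: {-} | 2 pending]
  -> decompose arrow: push (Int -> b)~Bool, (a -> d)~(b -> b)
step 2: unify (Int -> b) ~ Bool  [subst: {-} | 3 pending]
  clash: (Int -> b) vs Bool

Answer: FAIL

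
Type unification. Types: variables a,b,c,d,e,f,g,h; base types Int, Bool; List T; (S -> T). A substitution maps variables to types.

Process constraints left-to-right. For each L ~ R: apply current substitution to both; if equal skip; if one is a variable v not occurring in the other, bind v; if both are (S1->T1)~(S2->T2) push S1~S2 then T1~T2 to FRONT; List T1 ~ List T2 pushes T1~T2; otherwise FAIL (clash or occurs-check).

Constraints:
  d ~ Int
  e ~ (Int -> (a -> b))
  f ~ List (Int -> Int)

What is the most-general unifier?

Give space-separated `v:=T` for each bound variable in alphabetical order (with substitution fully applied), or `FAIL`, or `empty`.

Answer: d:=Int e:=(Int -> (a -> b)) f:=List (Int -> Int)

Derivation:
step 1: unify d ~ Int  [subst: {-} | 2 pending]
  bind d := Int
step 2: unify e ~ (Int -> (a -> b))  [subst: {d:=Int} | 1 pending]
  bind e := (Int -> (a -> b))
step 3: unify f ~ List (Int -> Int)  [subst: {d:=Int, e:=(Int -> (a -> b))} | 0 pending]
  bind f := List (Int -> Int)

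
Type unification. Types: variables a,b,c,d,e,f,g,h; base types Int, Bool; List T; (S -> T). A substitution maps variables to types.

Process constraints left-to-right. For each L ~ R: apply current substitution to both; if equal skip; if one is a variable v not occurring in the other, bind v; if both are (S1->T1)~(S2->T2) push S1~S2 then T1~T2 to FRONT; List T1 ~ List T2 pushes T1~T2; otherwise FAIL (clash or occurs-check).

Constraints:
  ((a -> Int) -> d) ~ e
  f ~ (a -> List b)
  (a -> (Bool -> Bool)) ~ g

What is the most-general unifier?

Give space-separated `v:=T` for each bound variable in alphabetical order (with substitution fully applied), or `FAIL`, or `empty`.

step 1: unify ((a -> Int) -> d) ~ e  [subst: {-} | 2 pending]
  bind e := ((a -> Int) -> d)
step 2: unify f ~ (a -> List b)  [subst: {e:=((a -> Int) -> d)} | 1 pending]
  bind f := (a -> List b)
step 3: unify (a -> (Bool -> Bool)) ~ g  [subst: {e:=((a -> Int) -> d), f:=(a -> List b)} | 0 pending]
  bind g := (a -> (Bool -> Bool))

Answer: e:=((a -> Int) -> d) f:=(a -> List b) g:=(a -> (Bool -> Bool))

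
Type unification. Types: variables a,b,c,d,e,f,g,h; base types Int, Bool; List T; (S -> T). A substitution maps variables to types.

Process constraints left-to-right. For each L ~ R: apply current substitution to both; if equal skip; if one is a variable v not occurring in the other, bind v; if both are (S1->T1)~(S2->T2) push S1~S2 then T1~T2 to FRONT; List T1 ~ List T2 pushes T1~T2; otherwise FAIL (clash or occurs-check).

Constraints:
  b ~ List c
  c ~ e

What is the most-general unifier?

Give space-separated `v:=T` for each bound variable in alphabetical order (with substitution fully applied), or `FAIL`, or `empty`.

step 1: unify b ~ List c  [subst: {-} | 1 pending]
  bind b := List c
step 2: unify c ~ e  [subst: {b:=List c} | 0 pending]
  bind c := e

Answer: b:=List e c:=e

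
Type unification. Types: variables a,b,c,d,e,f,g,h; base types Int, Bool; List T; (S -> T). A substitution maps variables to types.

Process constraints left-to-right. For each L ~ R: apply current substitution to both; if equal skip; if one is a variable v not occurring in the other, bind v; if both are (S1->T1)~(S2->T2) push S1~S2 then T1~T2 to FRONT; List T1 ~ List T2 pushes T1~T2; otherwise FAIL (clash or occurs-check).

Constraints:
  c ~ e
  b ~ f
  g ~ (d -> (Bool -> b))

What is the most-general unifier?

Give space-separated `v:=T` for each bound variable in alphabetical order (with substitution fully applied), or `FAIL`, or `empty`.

step 1: unify c ~ e  [subst: {-} | 2 pending]
  bind c := e
step 2: unify b ~ f  [subst: {c:=e} | 1 pending]
  bind b := f
step 3: unify g ~ (d -> (Bool -> f))  [subst: {c:=e, b:=f} | 0 pending]
  bind g := (d -> (Bool -> f))

Answer: b:=f c:=e g:=(d -> (Bool -> f))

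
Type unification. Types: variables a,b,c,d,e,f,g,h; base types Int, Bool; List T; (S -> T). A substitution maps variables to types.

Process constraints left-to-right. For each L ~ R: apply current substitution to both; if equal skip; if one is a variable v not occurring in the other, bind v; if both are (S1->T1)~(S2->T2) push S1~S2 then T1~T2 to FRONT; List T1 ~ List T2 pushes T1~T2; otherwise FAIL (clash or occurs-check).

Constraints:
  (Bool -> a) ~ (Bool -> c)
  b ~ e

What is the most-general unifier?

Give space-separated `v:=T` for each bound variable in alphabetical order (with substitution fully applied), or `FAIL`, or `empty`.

step 1: unify (Bool -> a) ~ (Bool -> c)  [subst: {-} | 1 pending]
  -> decompose arrow: push Bool~Bool, a~c
step 2: unify Bool ~ Bool  [subst: {-} | 2 pending]
  -> identical, skip
step 3: unify a ~ c  [subst: {-} | 1 pending]
  bind a := c
step 4: unify b ~ e  [subst: {a:=c} | 0 pending]
  bind b := e

Answer: a:=c b:=e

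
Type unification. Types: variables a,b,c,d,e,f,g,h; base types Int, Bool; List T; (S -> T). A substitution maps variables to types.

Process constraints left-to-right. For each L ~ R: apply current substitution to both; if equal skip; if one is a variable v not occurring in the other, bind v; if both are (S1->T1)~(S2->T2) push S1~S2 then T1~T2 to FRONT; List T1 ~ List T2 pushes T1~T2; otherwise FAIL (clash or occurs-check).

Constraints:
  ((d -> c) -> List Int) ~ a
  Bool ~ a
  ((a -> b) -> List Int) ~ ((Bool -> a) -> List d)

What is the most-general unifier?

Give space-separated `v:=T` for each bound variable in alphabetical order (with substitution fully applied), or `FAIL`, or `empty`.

Answer: FAIL

Derivation:
step 1: unify ((d -> c) -> List Int) ~ a  [subst: {-} | 2 pending]
  bind a := ((d -> c) -> List Int)
step 2: unify Bool ~ ((d -> c) -> List Int)  [subst: {a:=((d -> c) -> List Int)} | 1 pending]
  clash: Bool vs ((d -> c) -> List Int)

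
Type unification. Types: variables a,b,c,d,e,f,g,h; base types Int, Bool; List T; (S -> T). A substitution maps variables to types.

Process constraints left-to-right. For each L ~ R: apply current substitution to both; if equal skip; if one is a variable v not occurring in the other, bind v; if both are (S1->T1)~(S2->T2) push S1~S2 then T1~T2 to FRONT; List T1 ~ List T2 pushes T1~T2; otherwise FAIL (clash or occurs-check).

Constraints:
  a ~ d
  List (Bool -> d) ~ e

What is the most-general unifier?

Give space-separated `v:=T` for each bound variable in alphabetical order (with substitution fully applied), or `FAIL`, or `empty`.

step 1: unify a ~ d  [subst: {-} | 1 pending]
  bind a := d
step 2: unify List (Bool -> d) ~ e  [subst: {a:=d} | 0 pending]
  bind e := List (Bool -> d)

Answer: a:=d e:=List (Bool -> d)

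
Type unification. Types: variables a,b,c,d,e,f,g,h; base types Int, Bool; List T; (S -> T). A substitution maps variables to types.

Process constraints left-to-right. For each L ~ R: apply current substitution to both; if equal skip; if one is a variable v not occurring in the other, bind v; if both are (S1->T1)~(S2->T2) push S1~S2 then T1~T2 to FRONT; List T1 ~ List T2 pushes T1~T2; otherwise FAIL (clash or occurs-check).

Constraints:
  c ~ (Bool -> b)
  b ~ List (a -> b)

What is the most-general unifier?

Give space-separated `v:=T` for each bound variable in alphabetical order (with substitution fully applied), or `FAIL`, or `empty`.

Answer: FAIL

Derivation:
step 1: unify c ~ (Bool -> b)  [subst: {-} | 1 pending]
  bind c := (Bool -> b)
step 2: unify b ~ List (a -> b)  [subst: {c:=(Bool -> b)} | 0 pending]
  occurs-check fail: b in List (a -> b)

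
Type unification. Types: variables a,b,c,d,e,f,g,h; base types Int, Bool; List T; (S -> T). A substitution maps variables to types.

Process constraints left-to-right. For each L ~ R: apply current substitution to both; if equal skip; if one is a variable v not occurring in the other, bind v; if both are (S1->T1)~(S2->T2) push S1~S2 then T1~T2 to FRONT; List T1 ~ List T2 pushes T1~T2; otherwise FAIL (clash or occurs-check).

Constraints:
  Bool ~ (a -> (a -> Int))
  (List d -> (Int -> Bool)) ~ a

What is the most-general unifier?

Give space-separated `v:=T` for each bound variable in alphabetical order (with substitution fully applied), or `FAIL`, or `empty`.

Answer: FAIL

Derivation:
step 1: unify Bool ~ (a -> (a -> Int))  [subst: {-} | 1 pending]
  clash: Bool vs (a -> (a -> Int))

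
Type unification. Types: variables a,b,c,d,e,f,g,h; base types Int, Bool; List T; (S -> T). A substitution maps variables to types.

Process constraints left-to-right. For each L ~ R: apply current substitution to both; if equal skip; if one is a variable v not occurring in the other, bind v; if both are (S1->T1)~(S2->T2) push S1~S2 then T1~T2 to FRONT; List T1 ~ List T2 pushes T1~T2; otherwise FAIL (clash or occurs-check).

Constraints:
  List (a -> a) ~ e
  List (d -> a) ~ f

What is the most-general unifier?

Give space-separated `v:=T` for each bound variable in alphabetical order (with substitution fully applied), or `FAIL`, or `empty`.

step 1: unify List (a -> a) ~ e  [subst: {-} | 1 pending]
  bind e := List (a -> a)
step 2: unify List (d -> a) ~ f  [subst: {e:=List (a -> a)} | 0 pending]
  bind f := List (d -> a)

Answer: e:=List (a -> a) f:=List (d -> a)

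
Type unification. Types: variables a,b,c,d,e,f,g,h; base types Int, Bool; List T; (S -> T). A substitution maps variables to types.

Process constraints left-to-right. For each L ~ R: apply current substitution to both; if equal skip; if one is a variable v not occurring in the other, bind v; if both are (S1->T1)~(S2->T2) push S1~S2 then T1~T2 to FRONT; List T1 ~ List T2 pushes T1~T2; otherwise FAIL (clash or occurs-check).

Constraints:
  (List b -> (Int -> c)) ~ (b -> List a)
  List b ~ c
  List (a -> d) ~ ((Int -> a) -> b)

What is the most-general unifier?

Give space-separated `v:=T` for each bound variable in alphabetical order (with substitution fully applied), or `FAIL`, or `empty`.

step 1: unify (List b -> (Int -> c)) ~ (b -> List a)  [subst: {-} | 2 pending]
  -> decompose arrow: push List b~b, (Int -> c)~List a
step 2: unify List b ~ b  [subst: {-} | 3 pending]
  occurs-check fail

Answer: FAIL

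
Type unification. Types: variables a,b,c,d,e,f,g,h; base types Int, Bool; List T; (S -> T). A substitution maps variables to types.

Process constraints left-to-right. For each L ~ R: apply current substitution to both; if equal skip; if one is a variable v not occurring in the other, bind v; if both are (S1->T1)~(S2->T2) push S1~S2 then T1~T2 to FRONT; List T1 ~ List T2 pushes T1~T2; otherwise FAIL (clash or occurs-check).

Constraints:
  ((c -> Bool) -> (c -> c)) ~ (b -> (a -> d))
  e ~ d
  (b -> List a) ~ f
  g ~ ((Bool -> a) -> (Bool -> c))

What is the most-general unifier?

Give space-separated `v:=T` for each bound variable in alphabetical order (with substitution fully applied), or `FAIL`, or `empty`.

step 1: unify ((c -> Bool) -> (c -> c)) ~ (b -> (a -> d))  [subst: {-} | 3 pending]
  -> decompose arrow: push (c -> Bool)~b, (c -> c)~(a -> d)
step 2: unify (c -> Bool) ~ b  [subst: {-} | 4 pending]
  bind b := (c -> Bool)
step 3: unify (c -> c) ~ (a -> d)  [subst: {b:=(c -> Bool)} | 3 pending]
  -> decompose arrow: push c~a, c~d
step 4: unify c ~ a  [subst: {b:=(c -> Bool)} | 4 pending]
  bind c := a
step 5: unify a ~ d  [subst: {b:=(c -> Bool), c:=a} | 3 pending]
  bind a := d
step 6: unify e ~ d  [subst: {b:=(c -> Bool), c:=a, a:=d} | 2 pending]
  bind e := d
step 7: unify ((d -> Bool) -> List d) ~ f  [subst: {b:=(c -> Bool), c:=a, a:=d, e:=d} | 1 pending]
  bind f := ((d -> Bool) -> List d)
step 8: unify g ~ ((Bool -> d) -> (Bool -> d))  [subst: {b:=(c -> Bool), c:=a, a:=d, e:=d, f:=((d -> Bool) -> List d)} | 0 pending]
  bind g := ((Bool -> d) -> (Bool -> d))

Answer: a:=d b:=(d -> Bool) c:=d e:=d f:=((d -> Bool) -> List d) g:=((Bool -> d) -> (Bool -> d))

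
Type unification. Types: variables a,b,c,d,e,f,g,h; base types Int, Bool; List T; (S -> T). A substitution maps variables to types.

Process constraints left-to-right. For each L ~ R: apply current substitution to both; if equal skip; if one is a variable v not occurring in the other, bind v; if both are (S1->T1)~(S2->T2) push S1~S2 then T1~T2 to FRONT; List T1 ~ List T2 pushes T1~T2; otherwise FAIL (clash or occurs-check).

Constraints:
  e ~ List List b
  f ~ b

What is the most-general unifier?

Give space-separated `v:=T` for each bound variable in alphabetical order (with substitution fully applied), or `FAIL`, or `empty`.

Answer: e:=List List b f:=b

Derivation:
step 1: unify e ~ List List b  [subst: {-} | 1 pending]
  bind e := List List b
step 2: unify f ~ b  [subst: {e:=List List b} | 0 pending]
  bind f := b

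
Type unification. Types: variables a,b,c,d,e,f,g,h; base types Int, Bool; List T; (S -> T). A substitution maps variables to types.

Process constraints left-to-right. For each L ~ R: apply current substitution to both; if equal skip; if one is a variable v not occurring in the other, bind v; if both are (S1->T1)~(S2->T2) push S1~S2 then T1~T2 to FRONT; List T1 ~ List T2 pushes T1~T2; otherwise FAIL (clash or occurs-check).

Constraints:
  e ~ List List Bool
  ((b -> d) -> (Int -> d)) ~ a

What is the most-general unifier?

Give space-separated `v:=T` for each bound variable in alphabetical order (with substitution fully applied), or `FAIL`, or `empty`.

step 1: unify e ~ List List Bool  [subst: {-} | 1 pending]
  bind e := List List Bool
step 2: unify ((b -> d) -> (Int -> d)) ~ a  [subst: {e:=List List Bool} | 0 pending]
  bind a := ((b -> d) -> (Int -> d))

Answer: a:=((b -> d) -> (Int -> d)) e:=List List Bool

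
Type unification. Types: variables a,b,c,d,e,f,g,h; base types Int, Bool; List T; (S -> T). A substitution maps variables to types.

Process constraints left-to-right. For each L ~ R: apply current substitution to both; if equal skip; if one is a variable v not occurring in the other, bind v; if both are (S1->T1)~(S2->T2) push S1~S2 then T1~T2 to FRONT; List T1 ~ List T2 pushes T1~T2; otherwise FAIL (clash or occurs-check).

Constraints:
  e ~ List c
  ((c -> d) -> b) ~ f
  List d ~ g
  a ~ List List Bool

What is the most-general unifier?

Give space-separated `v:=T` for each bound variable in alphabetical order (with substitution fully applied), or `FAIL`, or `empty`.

Answer: a:=List List Bool e:=List c f:=((c -> d) -> b) g:=List d

Derivation:
step 1: unify e ~ List c  [subst: {-} | 3 pending]
  bind e := List c
step 2: unify ((c -> d) -> b) ~ f  [subst: {e:=List c} | 2 pending]
  bind f := ((c -> d) -> b)
step 3: unify List d ~ g  [subst: {e:=List c, f:=((c -> d) -> b)} | 1 pending]
  bind g := List d
step 4: unify a ~ List List Bool  [subst: {e:=List c, f:=((c -> d) -> b), g:=List d} | 0 pending]
  bind a := List List Bool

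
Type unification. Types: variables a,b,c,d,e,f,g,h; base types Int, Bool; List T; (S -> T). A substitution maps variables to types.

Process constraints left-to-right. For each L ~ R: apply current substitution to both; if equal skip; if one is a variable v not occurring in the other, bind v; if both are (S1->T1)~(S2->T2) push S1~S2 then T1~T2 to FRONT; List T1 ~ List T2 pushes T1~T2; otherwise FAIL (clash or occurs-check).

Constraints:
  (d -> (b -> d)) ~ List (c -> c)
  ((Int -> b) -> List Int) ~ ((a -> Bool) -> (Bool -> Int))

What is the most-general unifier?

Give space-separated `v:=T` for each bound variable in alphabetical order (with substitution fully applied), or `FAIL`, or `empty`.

step 1: unify (d -> (b -> d)) ~ List (c -> c)  [subst: {-} | 1 pending]
  clash: (d -> (b -> d)) vs List (c -> c)

Answer: FAIL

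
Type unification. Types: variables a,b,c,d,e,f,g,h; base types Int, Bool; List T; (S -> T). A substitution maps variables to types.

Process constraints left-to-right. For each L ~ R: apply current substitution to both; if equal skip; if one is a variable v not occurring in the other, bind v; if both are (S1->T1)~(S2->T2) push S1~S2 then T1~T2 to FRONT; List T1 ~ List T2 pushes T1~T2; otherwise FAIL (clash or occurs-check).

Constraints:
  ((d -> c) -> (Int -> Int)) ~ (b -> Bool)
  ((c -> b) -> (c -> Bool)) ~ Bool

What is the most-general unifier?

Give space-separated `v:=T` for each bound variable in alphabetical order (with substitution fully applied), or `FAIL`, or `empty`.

step 1: unify ((d -> c) -> (Int -> Int)) ~ (b -> Bool)  [subst: {-} | 1 pending]
  -> decompose arrow: push (d -> c)~b, (Int -> Int)~Bool
step 2: unify (d -> c) ~ b  [subst: {-} | 2 pending]
  bind b := (d -> c)
step 3: unify (Int -> Int) ~ Bool  [subst: {b:=(d -> c)} | 1 pending]
  clash: (Int -> Int) vs Bool

Answer: FAIL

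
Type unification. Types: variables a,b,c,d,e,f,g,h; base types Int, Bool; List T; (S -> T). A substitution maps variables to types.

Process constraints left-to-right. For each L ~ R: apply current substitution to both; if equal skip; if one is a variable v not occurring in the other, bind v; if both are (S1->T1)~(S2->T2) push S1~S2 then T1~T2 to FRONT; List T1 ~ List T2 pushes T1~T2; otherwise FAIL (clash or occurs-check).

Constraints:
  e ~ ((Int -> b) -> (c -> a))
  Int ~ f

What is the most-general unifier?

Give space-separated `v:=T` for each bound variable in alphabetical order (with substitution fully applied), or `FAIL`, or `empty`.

Answer: e:=((Int -> b) -> (c -> a)) f:=Int

Derivation:
step 1: unify e ~ ((Int -> b) -> (c -> a))  [subst: {-} | 1 pending]
  bind e := ((Int -> b) -> (c -> a))
step 2: unify Int ~ f  [subst: {e:=((Int -> b) -> (c -> a))} | 0 pending]
  bind f := Int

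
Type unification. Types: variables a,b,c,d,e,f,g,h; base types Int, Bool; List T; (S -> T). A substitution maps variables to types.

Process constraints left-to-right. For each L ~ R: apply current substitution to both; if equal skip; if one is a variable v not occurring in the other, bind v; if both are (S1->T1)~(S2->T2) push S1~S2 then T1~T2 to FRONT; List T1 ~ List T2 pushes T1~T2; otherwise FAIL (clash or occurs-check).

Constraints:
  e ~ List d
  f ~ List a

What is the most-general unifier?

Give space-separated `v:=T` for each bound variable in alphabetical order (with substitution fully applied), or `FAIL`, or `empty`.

step 1: unify e ~ List d  [subst: {-} | 1 pending]
  bind e := List d
step 2: unify f ~ List a  [subst: {e:=List d} | 0 pending]
  bind f := List a

Answer: e:=List d f:=List a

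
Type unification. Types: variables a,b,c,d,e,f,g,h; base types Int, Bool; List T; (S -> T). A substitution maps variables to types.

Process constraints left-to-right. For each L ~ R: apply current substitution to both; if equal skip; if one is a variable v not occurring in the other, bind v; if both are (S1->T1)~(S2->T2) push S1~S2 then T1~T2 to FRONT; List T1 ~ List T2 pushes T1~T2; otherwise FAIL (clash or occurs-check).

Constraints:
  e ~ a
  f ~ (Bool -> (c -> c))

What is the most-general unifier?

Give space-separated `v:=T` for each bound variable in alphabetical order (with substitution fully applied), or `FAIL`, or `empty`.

step 1: unify e ~ a  [subst: {-} | 1 pending]
  bind e := a
step 2: unify f ~ (Bool -> (c -> c))  [subst: {e:=a} | 0 pending]
  bind f := (Bool -> (c -> c))

Answer: e:=a f:=(Bool -> (c -> c))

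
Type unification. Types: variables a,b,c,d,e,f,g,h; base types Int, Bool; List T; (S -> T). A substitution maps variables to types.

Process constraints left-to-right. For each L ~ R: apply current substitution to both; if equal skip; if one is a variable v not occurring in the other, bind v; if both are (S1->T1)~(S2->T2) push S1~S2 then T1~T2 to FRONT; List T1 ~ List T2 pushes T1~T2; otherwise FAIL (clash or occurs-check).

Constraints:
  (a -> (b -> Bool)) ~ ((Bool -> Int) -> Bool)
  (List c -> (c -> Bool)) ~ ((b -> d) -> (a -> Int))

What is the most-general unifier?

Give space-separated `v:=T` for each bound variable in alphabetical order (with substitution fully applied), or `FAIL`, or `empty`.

Answer: FAIL

Derivation:
step 1: unify (a -> (b -> Bool)) ~ ((Bool -> Int) -> Bool)  [subst: {-} | 1 pending]
  -> decompose arrow: push a~(Bool -> Int), (b -> Bool)~Bool
step 2: unify a ~ (Bool -> Int)  [subst: {-} | 2 pending]
  bind a := (Bool -> Int)
step 3: unify (b -> Bool) ~ Bool  [subst: {a:=(Bool -> Int)} | 1 pending]
  clash: (b -> Bool) vs Bool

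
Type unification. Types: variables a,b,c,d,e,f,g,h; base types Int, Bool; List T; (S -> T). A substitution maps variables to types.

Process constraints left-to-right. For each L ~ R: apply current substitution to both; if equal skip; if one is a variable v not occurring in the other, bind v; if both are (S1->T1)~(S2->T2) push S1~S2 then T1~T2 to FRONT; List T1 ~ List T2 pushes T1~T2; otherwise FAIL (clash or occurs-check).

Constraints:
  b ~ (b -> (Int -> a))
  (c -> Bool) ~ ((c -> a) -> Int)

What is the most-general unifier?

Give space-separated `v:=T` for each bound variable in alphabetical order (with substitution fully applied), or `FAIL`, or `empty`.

step 1: unify b ~ (b -> (Int -> a))  [subst: {-} | 1 pending]
  occurs-check fail: b in (b -> (Int -> a))

Answer: FAIL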